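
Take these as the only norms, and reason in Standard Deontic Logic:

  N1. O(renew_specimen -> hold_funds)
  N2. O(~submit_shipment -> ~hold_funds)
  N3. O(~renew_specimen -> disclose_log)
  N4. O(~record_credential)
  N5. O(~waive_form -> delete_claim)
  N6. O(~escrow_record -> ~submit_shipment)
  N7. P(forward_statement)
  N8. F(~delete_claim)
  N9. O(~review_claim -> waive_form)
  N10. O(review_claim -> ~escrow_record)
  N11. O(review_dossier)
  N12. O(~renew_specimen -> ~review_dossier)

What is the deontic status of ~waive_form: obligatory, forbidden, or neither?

Forbidden

From premise 11 we have O(review_dossier).
Premise 12, O(~renew_specimen -> ~review_dossier), contraposes to O(review_dossier -> renew_specimen); with O(review_dossier) we get O(renew_specimen).
With premise 1, O(renew_specimen -> hold_funds), the K-axiom yields O(hold_funds).
Premise 2, O(~submit_shipment -> ~hold_funds), contraposes to O(hold_funds -> submit_shipment); with O(hold_funds) we get O(submit_shipment).
Premise 6, O(~escrow_record -> ~submit_shipment), contraposes to O(submit_shipment -> escrow_record); with O(submit_shipment) we get O(escrow_record).
The contrapositive of premise 10 (O(review_claim -> ~escrow_record)) is O(escrow_record -> ~review_claim), and O(escrow_record) is already established, so O(~review_claim).
Applying K to premise 9 (O(~review_claim -> waive_form)) and O(~review_claim) yields O(waive_form).
Premises 3, 4, 5, 7, 8 do not contribute to this derivation.
Thus O(waive_form), which is F(~waive_form): ~waive_form is forbidden.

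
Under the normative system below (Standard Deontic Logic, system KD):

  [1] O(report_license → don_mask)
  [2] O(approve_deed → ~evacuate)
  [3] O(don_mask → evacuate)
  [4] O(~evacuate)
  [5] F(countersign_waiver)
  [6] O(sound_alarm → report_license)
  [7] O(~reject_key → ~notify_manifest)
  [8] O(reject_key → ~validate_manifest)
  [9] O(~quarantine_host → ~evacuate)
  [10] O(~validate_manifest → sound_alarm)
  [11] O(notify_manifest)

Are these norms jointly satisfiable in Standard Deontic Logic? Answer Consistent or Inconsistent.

Inconsistent

From premise 4 we have O(~evacuate).
Premise 3, O(don_mask → evacuate), contraposes to O(~evacuate → ~don_mask); with O(~evacuate) we get O(~don_mask).
The contrapositive of premise 1 (O(report_license → don_mask)) is O(~don_mask → ~report_license), and O(~don_mask) is already established, so O(~report_license).
The contrapositive of premise 6 (O(sound_alarm → report_license)) is O(~report_license → ~sound_alarm), and O(~report_license) is already established, so O(~sound_alarm).
Premise 10, O(~validate_manifest → sound_alarm), contraposes to O(~sound_alarm → validate_manifest); with O(~sound_alarm) we get O(validate_manifest).
The contrapositive of premise 8 (O(reject_key → ~validate_manifest)) is O(validate_manifest → ~reject_key), and O(validate_manifest) is already established, so O(~reject_key).
Applying K to premise 7 (O(~reject_key → ~notify_manifest)) and O(~reject_key) yields O(~notify_manifest).
However, premise 11 gives O(notify_manifest).
We now have both O(~notify_manifest) and O(notify_manifest) — notify_manifest is simultaneously obligatory and forbidden, violating the D-axiom.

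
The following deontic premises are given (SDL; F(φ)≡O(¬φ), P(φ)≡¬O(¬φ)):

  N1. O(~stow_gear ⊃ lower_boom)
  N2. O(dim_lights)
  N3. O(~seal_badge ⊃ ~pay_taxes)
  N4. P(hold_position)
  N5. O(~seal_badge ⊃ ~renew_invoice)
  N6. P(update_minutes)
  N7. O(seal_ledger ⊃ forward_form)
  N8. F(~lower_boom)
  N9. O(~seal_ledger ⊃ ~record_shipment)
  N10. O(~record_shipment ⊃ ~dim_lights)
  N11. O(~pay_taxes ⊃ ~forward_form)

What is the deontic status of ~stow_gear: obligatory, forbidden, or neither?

Neither

Premise 1 is O(~stow_gear ⊃ lower_boom); even if O(lower_boom) held, inferring O(~stow_gear) would be affirming the consequent — invalid.
No premise or chain of K-axiom applications forces O(~stow_gear), and none forces O(stow_gear). So ~stow_gear is neither obligatory nor forbidden under these norms.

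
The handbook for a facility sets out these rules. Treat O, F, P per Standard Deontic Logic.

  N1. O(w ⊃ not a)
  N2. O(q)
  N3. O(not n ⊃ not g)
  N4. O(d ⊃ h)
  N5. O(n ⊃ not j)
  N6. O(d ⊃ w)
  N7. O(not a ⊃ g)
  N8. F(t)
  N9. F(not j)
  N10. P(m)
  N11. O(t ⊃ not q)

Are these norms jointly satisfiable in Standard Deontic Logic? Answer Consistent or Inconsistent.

Premise 11 is O(t ⊃ not q), but O(t) is not derivable from the premises, so it does not yield O(not q).
So O(not q) is not derivable, and the apparent clash with O(q) does not arise.
A world satisfying every obligation exists (e.g. a=true, d=false, g=false, h=false, j=true, m=false, n=false, q=true, t=false, w=false); no atom is both obligatory and forbidden, so the set is consistent.

Consistent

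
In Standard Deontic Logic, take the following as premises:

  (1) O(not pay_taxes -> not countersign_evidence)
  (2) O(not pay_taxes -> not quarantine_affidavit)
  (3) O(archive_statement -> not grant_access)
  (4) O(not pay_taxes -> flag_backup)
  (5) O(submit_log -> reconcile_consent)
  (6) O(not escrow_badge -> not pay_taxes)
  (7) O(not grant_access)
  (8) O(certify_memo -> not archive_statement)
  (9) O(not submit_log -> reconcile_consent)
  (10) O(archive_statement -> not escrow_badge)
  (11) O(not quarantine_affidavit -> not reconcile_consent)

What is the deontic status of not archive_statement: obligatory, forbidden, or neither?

By case analysis on not submit_log: premise 9 gives O(not submit_log -> reconcile_consent) and premise 5 gives O(submit_log -> reconcile_consent), so O(reconcile_consent) either way.
Premise 11, O(not quarantine_affidavit -> not reconcile_consent), contraposes to O(reconcile_consent -> quarantine_affidavit); with O(reconcile_consent) we get O(quarantine_affidavit).
The contrapositive of premise 2 (O(not pay_taxes -> not quarantine_affidavit)) is O(quarantine_affidavit -> pay_taxes), and O(quarantine_affidavit) is already established, so O(pay_taxes).
Premise 6 is O(not escrow_badge -> not pay_taxes); contrapositively O(pay_taxes -> escrow_badge). Since O(pay_taxes) holds, K gives O(escrow_badge).
The contrapositive of premise 10 (O(archive_statement -> not escrow_badge)) is O(escrow_badge -> not archive_statement), and O(escrow_badge) is already established, so O(not archive_statement).
Premises 1, 3, 4, 7, 8 do not contribute to this derivation.
Hence not archive_statement is obligatory.

Obligatory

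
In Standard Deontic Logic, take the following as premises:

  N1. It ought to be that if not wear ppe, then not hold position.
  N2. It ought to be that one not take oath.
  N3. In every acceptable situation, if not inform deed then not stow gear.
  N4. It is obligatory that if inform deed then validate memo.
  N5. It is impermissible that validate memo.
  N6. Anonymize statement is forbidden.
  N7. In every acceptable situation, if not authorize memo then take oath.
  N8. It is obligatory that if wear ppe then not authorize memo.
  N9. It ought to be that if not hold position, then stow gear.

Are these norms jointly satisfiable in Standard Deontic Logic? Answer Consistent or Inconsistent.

Inconsistent

Premise 2 states O(¬take_oath) outright.
Premise 7, O(¬authorize_memo → take_oath), contraposes to O(¬take_oath → authorize_memo); with O(¬take_oath) we get O(authorize_memo).
The contrapositive of premise 8 (O(wear_ppe → ¬authorize_memo)) is O(authorize_memo → ¬wear_ppe), and O(authorize_memo) is already established, so O(¬wear_ppe).
From O(¬wear_ppe) and premise 1, O(¬wear_ppe → ¬hold_position), we obtain O(¬hold_position).
Premise 9 is O(¬hold_position → stow_gear); since O(¬hold_position), deontic closure gives O(stow_gear).
The contrapositive of premise 3 (O(¬inform_deed → ¬stow_gear)) is O(stow_gear → inform_deed), and O(stow_gear) is already established, so O(inform_deed).
Applying K to premise 4 (O(inform_deed → validate_memo)) and O(inform_deed) yields O(validate_memo).
However, F(validate_memo) at premise 5 amounts to O(¬validate_memo).
We now have both O(validate_memo) and O(¬validate_memo) — validate_memo is simultaneously obligatory and forbidden, violating the D-axiom.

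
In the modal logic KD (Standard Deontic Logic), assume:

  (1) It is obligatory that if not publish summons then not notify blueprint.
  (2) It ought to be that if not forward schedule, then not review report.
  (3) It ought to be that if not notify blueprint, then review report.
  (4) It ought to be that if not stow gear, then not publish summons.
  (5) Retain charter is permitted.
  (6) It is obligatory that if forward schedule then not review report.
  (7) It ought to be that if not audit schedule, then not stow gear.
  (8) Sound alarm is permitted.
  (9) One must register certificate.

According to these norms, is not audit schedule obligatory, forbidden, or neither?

Forbidden

Premises 2 and 6 cover both cases: O(¬forward_schedule → ¬review_report) and O(forward_schedule → ¬review_report). Since ¬forward_schedule ∨ forward_schedule is a tautology, O(¬review_report) follows.
Premise 3 is O(¬notify_blueprint → review_report); contrapositively O(¬review_report → notify_blueprint). Since O(¬review_report) holds, K gives O(notify_blueprint).
Premise 1 is O(¬publish_summons → ¬notify_blueprint); contrapositively O(notify_blueprint → publish_summons). Since O(notify_blueprint) holds, K gives O(publish_summons).
Premise 4, O(¬stow_gear → ¬publish_summons), contraposes to O(publish_summons → stow_gear); with O(publish_summons) we get O(stow_gear).
Premise 7, O(¬audit_schedule → ¬stow_gear), contraposes to O(stow_gear → audit_schedule); with O(stow_gear) we get O(audit_schedule).
Premises 5, 8, 9 do not contribute to this derivation.
Thus O(audit_schedule), which is F(¬audit_schedule): ¬audit_schedule is forbidden.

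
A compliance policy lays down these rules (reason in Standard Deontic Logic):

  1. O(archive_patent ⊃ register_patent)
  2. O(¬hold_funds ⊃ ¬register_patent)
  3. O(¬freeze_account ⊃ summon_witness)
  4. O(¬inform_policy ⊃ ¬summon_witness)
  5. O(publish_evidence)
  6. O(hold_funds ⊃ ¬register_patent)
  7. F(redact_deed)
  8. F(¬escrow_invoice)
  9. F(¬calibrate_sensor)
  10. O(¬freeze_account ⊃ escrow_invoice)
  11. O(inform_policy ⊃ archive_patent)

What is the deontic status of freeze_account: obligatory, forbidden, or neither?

Obligatory

Premises 2 and 6 cover both cases: O(¬hold_funds ⊃ ¬register_patent) and O(hold_funds ⊃ ¬register_patent). Since ¬hold_funds ∨ hold_funds is a tautology, O(¬register_patent) follows.
Premise 1, O(archive_patent ⊃ register_patent), contraposes to O(¬register_patent ⊃ ¬archive_patent); with O(¬register_patent) we get O(¬archive_patent).
Premise 11 is O(inform_policy ⊃ archive_patent); contrapositively O(¬archive_patent ⊃ ¬inform_policy). Since O(¬archive_patent) holds, K gives O(¬inform_policy).
From O(¬inform_policy) and premise 4, O(¬inform_policy ⊃ ¬summon_witness), we obtain O(¬summon_witness).
The contrapositive of premise 3 (O(¬freeze_account ⊃ summon_witness)) is O(¬summon_witness ⊃ freeze_account), and O(¬summon_witness) is already established, so O(freeze_account).
Premises 5, 7, 8, 9, 10 do not contribute to this derivation.
Hence freeze_account is obligatory.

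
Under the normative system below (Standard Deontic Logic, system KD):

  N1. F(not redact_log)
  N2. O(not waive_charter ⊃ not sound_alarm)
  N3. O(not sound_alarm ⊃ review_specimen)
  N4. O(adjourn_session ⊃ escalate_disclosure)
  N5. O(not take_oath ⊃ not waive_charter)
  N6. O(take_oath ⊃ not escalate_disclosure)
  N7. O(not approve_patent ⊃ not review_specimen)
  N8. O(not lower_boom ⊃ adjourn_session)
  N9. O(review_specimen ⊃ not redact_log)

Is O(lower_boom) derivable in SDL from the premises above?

Yes

F(not redact_log) at premise 1 means O(redact_log).
The contrapositive of premise 9 (O(review_specimen ⊃ not redact_log)) is O(redact_log ⊃ not review_specimen), and O(redact_log) is already established, so O(not review_specimen).
Premise 3 is O(not sound_alarm ⊃ review_specimen); contrapositively O(not review_specimen ⊃ sound_alarm). Since O(not review_specimen) holds, K gives O(sound_alarm).
Premise 2, O(not waive_charter ⊃ not sound_alarm), contraposes to O(sound_alarm ⊃ waive_charter); with O(sound_alarm) we get O(waive_charter).
Premise 5 is O(not take_oath ⊃ not waive_charter); contrapositively O(waive_charter ⊃ take_oath). Since O(waive_charter) holds, K gives O(take_oath).
With premise 6, O(take_oath ⊃ not escalate_disclosure), the K-axiom yields O(not escalate_disclosure).
Premise 4 is O(adjourn_session ⊃ escalate_disclosure); contrapositively O(not escalate_disclosure ⊃ not adjourn_session). Since O(not escalate_disclosure) holds, K gives O(not adjourn_session).
Premise 8 is O(not lower_boom ⊃ adjourn_session); contrapositively O(not adjourn_session ⊃ lower_boom). Since O(not adjourn_session) holds, K gives O(lower_boom).
Premise 7 does not contribute to this derivation.
So O(lower_boom) follows.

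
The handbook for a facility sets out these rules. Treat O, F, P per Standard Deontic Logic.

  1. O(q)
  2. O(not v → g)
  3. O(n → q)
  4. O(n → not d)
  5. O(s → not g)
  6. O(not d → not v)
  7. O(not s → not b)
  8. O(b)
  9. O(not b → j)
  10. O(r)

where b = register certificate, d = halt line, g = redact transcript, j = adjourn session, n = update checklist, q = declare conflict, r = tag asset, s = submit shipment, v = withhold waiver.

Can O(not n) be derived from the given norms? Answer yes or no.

Yes

From premise 8 we have O(b).
Premise 7, O(not s → not b), contraposes to O(b → s); with O(b) we get O(s).
Premise 5 is O(s → not g); since O(s), deontic closure gives O(not g).
Premise 2, O(not v → g), contraposes to O(not g → v); with O(not g) we get O(v).
Premise 6, O(not d → not v), contraposes to O(v → d); with O(v) we get O(d).
Premise 4 is O(n → not d); contrapositively O(d → not n). Since O(d) holds, K gives O(not n).
Premises 1, 3, 9, 10 do not contribute to this derivation.
So O(not n) follows.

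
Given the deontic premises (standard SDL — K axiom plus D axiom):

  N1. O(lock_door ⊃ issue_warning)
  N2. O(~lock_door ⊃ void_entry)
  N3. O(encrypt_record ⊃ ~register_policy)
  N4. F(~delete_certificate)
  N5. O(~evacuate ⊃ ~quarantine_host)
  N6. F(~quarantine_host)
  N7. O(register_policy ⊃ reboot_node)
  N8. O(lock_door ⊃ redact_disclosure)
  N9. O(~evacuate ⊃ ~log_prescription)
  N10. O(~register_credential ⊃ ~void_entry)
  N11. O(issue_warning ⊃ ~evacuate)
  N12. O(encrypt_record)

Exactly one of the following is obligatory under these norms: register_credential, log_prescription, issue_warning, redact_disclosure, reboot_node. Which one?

register_credential

Premise 6 is F(~quarantine_host), i.e. O(quarantine_host).
Premise 5 is O(~evacuate ⊃ ~quarantine_host); contrapositively O(quarantine_host ⊃ evacuate). Since O(quarantine_host) holds, K gives O(evacuate).
Premise 11, O(issue_warning ⊃ ~evacuate), contraposes to O(evacuate ⊃ ~issue_warning); with O(evacuate) we get O(~issue_warning).
Premise 1 is O(lock_door ⊃ issue_warning); contrapositively O(~issue_warning ⊃ ~lock_door). Since O(~issue_warning) holds, K gives O(~lock_door).
With premise 2, O(~lock_door ⊃ void_entry), the K-axiom yields O(void_entry).
The contrapositive of premise 10 (O(~register_credential ⊃ ~void_entry)) is O(void_entry ⊃ register_credential), and O(void_entry) is already established, so O(register_credential).
So O(register_credential) holds — register_credential is obligatory. None of the other listed options is made obligatory by any chain of premises.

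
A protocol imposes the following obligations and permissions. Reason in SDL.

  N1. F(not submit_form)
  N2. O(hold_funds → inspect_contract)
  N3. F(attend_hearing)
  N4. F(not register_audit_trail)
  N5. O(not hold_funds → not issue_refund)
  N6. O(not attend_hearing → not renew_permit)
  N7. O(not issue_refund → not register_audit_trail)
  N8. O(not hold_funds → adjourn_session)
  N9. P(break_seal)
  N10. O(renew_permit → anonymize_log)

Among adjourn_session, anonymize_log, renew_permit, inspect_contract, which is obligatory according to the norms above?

inspect_contract

Premise 4 is F(not register_audit_trail), i.e. O(register_audit_trail).
Premise 7 is O(not issue_refund → not register_audit_trail); contrapositively O(register_audit_trail → issue_refund). Since O(register_audit_trail) holds, K gives O(issue_refund).
Premise 5 is O(not hold_funds → not issue_refund); contrapositively O(issue_refund → hold_funds). Since O(issue_refund) holds, K gives O(hold_funds).
With premise 2, O(hold_funds → inspect_contract), the K-axiom yields O(inspect_contract).
So O(inspect_contract) holds — inspect_contract is obligatory. None of the other listed options is made obligatory by any chain of premises.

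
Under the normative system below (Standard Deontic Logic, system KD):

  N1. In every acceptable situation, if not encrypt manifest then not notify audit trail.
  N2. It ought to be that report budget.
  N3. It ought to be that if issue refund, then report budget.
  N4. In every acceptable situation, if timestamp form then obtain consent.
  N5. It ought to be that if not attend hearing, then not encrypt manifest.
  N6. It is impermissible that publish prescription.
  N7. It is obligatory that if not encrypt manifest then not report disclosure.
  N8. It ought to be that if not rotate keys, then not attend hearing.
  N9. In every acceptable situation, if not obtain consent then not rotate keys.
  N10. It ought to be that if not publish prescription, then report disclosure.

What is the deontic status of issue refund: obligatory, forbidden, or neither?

Neither

Premise 3 is O(issue_refund → report_budget); even if O(report_budget) held, inferring O(issue_refund) would be affirming the consequent — invalid.
No premise or chain of K-axiom applications forces O(issue_refund), and none forces O(¬issue_refund). So issue_refund is neither obligatory nor forbidden under these norms.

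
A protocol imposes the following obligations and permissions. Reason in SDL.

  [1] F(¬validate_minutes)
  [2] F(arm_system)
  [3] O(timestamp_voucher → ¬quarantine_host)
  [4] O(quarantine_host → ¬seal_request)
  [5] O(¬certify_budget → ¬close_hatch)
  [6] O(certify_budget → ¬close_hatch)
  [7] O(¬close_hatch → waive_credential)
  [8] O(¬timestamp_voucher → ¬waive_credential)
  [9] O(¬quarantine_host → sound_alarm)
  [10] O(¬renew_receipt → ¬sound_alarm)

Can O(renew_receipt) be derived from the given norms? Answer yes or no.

Premises 6 and 5 cover both cases: O(certify_budget → ¬close_hatch) and O(¬certify_budget → ¬close_hatch). Since certify_budget ∨ ¬certify_budget is a tautology, O(¬close_hatch) follows.
Premise 7 is O(¬close_hatch → waive_credential); since O(¬close_hatch), deontic closure gives O(waive_credential).
Premise 8 is O(¬timestamp_voucher → ¬waive_credential); contrapositively O(waive_credential → timestamp_voucher). Since O(waive_credential) holds, K gives O(timestamp_voucher).
Applying K to premise 3 (O(timestamp_voucher → ¬quarantine_host)) and O(timestamp_voucher) yields O(¬quarantine_host).
Applying K to premise 9 (O(¬quarantine_host → sound_alarm)) and O(¬quarantine_host) yields O(sound_alarm).
Premise 10, O(¬renew_receipt → ¬sound_alarm), contraposes to O(sound_alarm → renew_receipt); with O(sound_alarm) we get O(renew_receipt).
Premises 1, 2, 4 do not contribute to this derivation.
So O(renew_receipt) follows.

Yes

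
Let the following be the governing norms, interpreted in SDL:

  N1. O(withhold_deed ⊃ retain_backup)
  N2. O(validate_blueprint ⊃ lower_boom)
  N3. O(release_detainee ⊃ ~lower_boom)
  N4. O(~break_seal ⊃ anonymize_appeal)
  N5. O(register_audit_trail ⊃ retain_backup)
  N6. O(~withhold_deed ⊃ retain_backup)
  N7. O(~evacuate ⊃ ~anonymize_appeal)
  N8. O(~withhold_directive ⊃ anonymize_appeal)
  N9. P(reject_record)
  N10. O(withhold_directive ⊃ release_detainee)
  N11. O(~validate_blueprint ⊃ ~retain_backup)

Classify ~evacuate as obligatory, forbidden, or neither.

By case analysis on withhold_deed: premise 1 gives O(withhold_deed ⊃ retain_backup) and premise 6 gives O(~withhold_deed ⊃ retain_backup), so O(retain_backup) either way.
Premise 11 is O(~validate_blueprint ⊃ ~retain_backup); contrapositively O(retain_backup ⊃ validate_blueprint). Since O(retain_backup) holds, K gives O(validate_blueprint).
With premise 2, O(validate_blueprint ⊃ lower_boom), the K-axiom yields O(lower_boom).
Premise 3 is O(release_detainee ⊃ ~lower_boom); contrapositively O(lower_boom ⊃ ~release_detainee). Since O(lower_boom) holds, K gives O(~release_detainee).
Premise 10 is O(withhold_directive ⊃ release_detainee); contrapositively O(~release_detainee ⊃ ~withhold_directive). Since O(~release_detainee) holds, K gives O(~withhold_directive).
With premise 8, O(~withhold_directive ⊃ anonymize_appeal), the K-axiom yields O(anonymize_appeal).
Premise 7 is O(~evacuate ⊃ ~anonymize_appeal); contrapositively O(anonymize_appeal ⊃ evacuate). Since O(anonymize_appeal) holds, K gives O(evacuate).
Premises 4, 5, 9 do not contribute to this derivation.
Thus O(evacuate), which is F(~evacuate): ~evacuate is forbidden.

Forbidden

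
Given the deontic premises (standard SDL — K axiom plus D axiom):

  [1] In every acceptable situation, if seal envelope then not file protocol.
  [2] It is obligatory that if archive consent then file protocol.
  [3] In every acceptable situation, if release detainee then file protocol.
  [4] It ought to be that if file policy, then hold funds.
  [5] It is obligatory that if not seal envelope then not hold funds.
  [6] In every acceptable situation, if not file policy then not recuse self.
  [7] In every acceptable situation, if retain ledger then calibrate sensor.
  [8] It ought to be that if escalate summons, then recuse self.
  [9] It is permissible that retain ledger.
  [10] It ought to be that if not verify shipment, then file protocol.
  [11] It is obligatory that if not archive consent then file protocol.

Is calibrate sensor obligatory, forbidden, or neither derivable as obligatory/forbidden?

Neither

Premise 7 is O(retain_ledger → calibrate_sensor), but O(retain_ledger) is not derivable from the premises (the permission P(retain_ledger) asserts only ¬O(¬retain_ledger), not O(retain_ledger)), so it does not yield O(calibrate_sensor).
No premise or chain of K-axiom applications forces O(calibrate_sensor), and none forces O(¬calibrate_sensor). So calibrate_sensor is neither obligatory nor forbidden under these norms.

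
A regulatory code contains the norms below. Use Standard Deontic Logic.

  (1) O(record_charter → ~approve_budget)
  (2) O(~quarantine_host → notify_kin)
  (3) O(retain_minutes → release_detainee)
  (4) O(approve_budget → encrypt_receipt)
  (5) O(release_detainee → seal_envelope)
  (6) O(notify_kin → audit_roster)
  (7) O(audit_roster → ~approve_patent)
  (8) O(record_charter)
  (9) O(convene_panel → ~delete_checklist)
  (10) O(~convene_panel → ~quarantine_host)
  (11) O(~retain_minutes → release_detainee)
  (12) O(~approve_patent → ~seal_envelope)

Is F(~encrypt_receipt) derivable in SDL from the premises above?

No

Premise 4 is O(approve_budget → encrypt_receipt), but O(approve_budget) is not derivable from the premises, so it does not yield O(encrypt_receipt).
No other premise forces O(encrypt_receipt). An ideal world satisfying every premise can still have ~encrypt_receipt true, so F(~encrypt_receipt) is not derivable.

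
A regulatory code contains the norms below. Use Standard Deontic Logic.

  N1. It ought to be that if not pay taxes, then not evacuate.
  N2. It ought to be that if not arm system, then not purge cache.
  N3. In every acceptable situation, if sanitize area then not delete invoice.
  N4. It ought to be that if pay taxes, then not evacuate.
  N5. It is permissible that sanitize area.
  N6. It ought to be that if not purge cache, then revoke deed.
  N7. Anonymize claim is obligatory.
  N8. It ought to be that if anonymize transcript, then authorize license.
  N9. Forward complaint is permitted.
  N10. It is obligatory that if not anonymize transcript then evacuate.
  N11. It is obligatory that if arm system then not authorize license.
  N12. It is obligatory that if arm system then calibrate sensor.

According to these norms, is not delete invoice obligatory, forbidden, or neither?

Neither

Premise 3 is O(sanitize_area → ¬delete_invoice), but O(sanitize_area) is not derivable from the premises (the permission P(sanitize_area) asserts only ¬O(¬sanitize_area), not O(sanitize_area)), so it does not yield O(¬delete_invoice).
No premise or chain of K-axiom applications forces O(¬delete_invoice), and none forces O(delete_invoice). So ¬delete_invoice is neither obligatory nor forbidden under these norms.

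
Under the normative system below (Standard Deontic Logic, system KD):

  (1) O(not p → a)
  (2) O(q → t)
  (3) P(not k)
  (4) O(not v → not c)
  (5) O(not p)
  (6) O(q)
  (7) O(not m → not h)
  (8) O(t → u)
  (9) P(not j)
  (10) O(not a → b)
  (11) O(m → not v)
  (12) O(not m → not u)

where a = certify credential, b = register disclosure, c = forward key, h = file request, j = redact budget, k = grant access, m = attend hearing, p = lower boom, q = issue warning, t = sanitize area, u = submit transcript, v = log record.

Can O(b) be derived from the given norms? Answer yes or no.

Premise 10 is O(not a → b), but O(not a) is not derivable from the premises, so it does not yield O(b).
No other premise forces O(b). An ideal world satisfying every premise can still have b false, so O(b) is not derivable.

No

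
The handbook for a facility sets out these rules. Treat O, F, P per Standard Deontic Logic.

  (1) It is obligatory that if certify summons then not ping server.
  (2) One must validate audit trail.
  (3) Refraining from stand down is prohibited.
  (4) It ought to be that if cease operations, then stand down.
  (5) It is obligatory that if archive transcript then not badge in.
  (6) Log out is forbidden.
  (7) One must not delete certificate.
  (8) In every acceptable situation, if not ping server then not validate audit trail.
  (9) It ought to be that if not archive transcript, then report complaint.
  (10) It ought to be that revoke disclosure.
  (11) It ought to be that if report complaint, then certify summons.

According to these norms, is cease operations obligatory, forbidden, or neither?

Premise 4 is O(cease_operations → stand_down); even if O(stand_down) held, inferring O(cease_operations) would be affirming the consequent — invalid.
No premise or chain of K-axiom applications forces O(cease_operations), and none forces O(¬cease_operations). So cease_operations is neither obligatory nor forbidden under these norms.

Neither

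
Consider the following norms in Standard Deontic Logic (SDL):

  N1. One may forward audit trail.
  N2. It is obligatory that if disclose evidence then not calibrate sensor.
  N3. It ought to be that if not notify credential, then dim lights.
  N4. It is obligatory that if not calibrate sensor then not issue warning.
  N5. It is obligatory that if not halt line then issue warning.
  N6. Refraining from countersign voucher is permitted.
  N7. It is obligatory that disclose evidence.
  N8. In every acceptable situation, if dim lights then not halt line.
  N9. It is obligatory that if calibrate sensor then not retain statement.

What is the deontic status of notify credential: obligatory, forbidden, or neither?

Obligatory

Premise 7 gives O(disclose_evidence).
Applying K to premise 2 (O(disclose_evidence → ¬calibrate_sensor)) and O(disclose_evidence) yields O(¬calibrate_sensor).
Premise 4 is O(¬calibrate_sensor → ¬issue_warning); since O(¬calibrate_sensor), deontic closure gives O(¬issue_warning).
Premise 5, O(¬halt_line → issue_warning), contraposes to O(¬issue_warning → halt_line); with O(¬issue_warning) we get O(halt_line).
Premise 8, O(dim_lights → ¬halt_line), contraposes to O(halt_line → ¬dim_lights); with O(halt_line) we get O(¬dim_lights).
The contrapositive of premise 3 (O(¬notify_credential → dim_lights)) is O(¬dim_lights → notify_credential), and O(¬dim_lights) is already established, so O(notify_credential).
Premises 1, 6, 9 do not contribute to this derivation.
Hence notify_credential is obligatory.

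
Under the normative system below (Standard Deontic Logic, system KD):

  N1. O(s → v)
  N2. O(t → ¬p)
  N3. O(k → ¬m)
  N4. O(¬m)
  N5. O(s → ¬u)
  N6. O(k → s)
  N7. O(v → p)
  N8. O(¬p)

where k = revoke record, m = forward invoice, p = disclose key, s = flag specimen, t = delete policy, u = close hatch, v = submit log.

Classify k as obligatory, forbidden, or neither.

Forbidden

From premise 8 we have O(¬p).
Premise 7, O(v → p), contraposes to O(¬p → ¬v); with O(¬p) we get O(¬v).
Premise 1 is O(s → v); contrapositively O(¬v → ¬s). Since O(¬v) holds, K gives O(¬s).
Premise 6 is O(k → s); contrapositively O(¬s → ¬k). Since O(¬s) holds, K gives O(¬k).
Premises 2, 3, 4, 5 do not contribute to this derivation.
Thus O(¬k), which is F(k): k is forbidden.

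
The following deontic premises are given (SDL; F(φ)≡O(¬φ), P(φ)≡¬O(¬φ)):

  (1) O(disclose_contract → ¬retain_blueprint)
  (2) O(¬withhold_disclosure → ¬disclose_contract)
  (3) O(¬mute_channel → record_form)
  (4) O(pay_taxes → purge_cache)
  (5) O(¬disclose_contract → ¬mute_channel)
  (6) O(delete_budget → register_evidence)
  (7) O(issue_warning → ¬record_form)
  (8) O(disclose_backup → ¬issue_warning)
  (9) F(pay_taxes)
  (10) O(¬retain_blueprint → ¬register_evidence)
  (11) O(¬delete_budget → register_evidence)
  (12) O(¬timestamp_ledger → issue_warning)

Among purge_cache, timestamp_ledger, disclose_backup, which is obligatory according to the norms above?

timestamp_ledger

By case analysis on delete_budget: premise 6 gives O(delete_budget → register_evidence) and premise 11 gives O(¬delete_budget → register_evidence), so O(register_evidence) either way.
Premise 10, O(¬retain_blueprint → ¬register_evidence), contraposes to O(register_evidence → retain_blueprint); with O(register_evidence) we get O(retain_blueprint).
Premise 1 is O(disclose_contract → ¬retain_blueprint); contrapositively O(retain_blueprint → ¬disclose_contract). Since O(retain_blueprint) holds, K gives O(¬disclose_contract).
With premise 5, O(¬disclose_contract → ¬mute_channel), the K-axiom yields O(¬mute_channel).
With premise 3, O(¬mute_channel → record_form), the K-axiom yields O(record_form).
The contrapositive of premise 7 (O(issue_warning → ¬record_form)) is O(record_form → ¬issue_warning), and O(record_form) is already established, so O(¬issue_warning).
Premise 12 is O(¬timestamp_ledger → issue_warning); contrapositively O(¬issue_warning → timestamp_ledger). Since O(¬issue_warning) holds, K gives O(timestamp_ledger).
So O(timestamp_ledger) holds — timestamp_ledger is obligatory. None of the other listed options is made obligatory by any chain of premises.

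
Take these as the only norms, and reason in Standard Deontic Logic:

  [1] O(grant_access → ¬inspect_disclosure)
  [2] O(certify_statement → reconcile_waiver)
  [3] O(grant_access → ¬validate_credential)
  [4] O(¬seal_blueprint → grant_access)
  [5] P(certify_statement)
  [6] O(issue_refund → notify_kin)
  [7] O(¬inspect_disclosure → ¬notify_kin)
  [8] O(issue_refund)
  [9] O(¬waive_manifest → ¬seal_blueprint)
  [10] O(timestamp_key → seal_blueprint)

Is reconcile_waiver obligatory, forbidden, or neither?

Neither

Premise 2 is O(certify_statement → reconcile_waiver), but O(certify_statement) is not derivable from the premises (the permission P(certify_statement) asserts only ¬O(¬certify_statement), not O(certify_statement)), so it does not yield O(reconcile_waiver).
No premise or chain of K-axiom applications forces O(reconcile_waiver), and none forces O(¬reconcile_waiver). So reconcile_waiver is neither obligatory nor forbidden under these norms.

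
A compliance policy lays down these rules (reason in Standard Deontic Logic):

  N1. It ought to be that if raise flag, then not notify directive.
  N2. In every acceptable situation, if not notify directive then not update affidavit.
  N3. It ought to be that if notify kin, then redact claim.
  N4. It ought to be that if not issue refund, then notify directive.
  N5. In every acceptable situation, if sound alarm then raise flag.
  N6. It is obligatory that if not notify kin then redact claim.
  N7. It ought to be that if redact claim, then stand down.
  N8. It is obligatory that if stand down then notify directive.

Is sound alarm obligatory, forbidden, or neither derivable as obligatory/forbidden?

Premises 3 and 6 cover both cases: O(notify_kin → redact_claim) and O(¬notify_kin → redact_claim). Since notify_kin ∨ ¬notify_kin is a tautology, O(redact_claim) follows.
Premise 7 is O(redact_claim → stand_down); since O(redact_claim), deontic closure gives O(stand_down).
With premise 8, O(stand_down → notify_directive), the K-axiom yields O(notify_directive).
Premise 1 is O(raise_flag → ¬notify_directive); contrapositively O(notify_directive → ¬raise_flag). Since O(notify_directive) holds, K gives O(¬raise_flag).
Premise 5, O(sound_alarm → raise_flag), contraposes to O(¬raise_flag → ¬sound_alarm); with O(¬raise_flag) we get O(¬sound_alarm).
Premises 2, 4 do not contribute to this derivation.
Thus O(¬sound_alarm), which is F(sound_alarm): sound_alarm is forbidden.

Forbidden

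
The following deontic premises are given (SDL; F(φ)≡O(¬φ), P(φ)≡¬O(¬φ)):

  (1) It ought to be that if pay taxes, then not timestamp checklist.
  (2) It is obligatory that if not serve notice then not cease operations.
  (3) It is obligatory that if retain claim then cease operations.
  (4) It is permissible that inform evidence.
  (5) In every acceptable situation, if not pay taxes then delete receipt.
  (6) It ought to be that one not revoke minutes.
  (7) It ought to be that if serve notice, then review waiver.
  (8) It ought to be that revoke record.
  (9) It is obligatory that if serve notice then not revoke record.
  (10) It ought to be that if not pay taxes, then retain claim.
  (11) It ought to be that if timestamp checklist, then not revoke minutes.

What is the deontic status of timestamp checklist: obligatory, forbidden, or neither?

Premise 8 gives O(revoke_record).
Premise 9 is O(serve_notice → ¬revoke_record); contrapositively O(revoke_record → ¬serve_notice). Since O(revoke_record) holds, K gives O(¬serve_notice).
From O(¬serve_notice) and premise 2, O(¬serve_notice → ¬cease_operations), we obtain O(¬cease_operations).
The contrapositive of premise 3 (O(retain_claim → cease_operations)) is O(¬cease_operations → ¬retain_claim), and O(¬cease_operations) is already established, so O(¬retain_claim).
The contrapositive of premise 10 (O(¬pay_taxes → retain_claim)) is O(¬retain_claim → pay_taxes), and O(¬retain_claim) is already established, so O(pay_taxes).
With premise 1, O(pay_taxes → ¬timestamp_checklist), the K-axiom yields O(¬timestamp_checklist).
Premises 4, 5, 6, 7, 11 do not contribute to this derivation.
Thus O(¬timestamp_checklist), which is F(timestamp_checklist): timestamp_checklist is forbidden.

Forbidden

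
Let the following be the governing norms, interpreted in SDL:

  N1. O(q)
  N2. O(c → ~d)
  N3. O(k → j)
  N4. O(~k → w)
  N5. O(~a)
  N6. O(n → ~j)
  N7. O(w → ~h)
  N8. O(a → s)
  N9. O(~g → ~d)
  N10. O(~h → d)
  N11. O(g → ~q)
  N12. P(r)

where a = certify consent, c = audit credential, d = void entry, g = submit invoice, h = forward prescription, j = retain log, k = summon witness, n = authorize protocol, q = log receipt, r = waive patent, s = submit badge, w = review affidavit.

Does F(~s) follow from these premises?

No

Premise 8 is O(a → s), but O(a) is not derivable from the premises, so it does not yield O(s).
No other premise forces O(s). An ideal world satisfying every premise can still have ~s true, so F(~s) is not derivable.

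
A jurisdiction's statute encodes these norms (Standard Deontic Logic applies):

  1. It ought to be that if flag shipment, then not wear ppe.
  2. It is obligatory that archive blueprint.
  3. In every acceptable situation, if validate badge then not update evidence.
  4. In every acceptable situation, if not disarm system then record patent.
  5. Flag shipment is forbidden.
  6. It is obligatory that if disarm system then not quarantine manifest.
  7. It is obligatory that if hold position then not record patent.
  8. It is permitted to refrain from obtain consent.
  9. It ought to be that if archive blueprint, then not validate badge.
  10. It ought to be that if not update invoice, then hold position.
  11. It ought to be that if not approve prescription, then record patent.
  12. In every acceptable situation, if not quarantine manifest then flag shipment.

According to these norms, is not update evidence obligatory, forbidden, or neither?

Premise 3 is O(validate_badge → ¬update_evidence), but O(validate_badge) is not derivable from the premises, so it does not yield O(¬update_evidence).
No premise or chain of K-axiom applications forces O(¬update_evidence), and none forces O(update_evidence). So ¬update_evidence is neither obligatory nor forbidden under these norms.

Neither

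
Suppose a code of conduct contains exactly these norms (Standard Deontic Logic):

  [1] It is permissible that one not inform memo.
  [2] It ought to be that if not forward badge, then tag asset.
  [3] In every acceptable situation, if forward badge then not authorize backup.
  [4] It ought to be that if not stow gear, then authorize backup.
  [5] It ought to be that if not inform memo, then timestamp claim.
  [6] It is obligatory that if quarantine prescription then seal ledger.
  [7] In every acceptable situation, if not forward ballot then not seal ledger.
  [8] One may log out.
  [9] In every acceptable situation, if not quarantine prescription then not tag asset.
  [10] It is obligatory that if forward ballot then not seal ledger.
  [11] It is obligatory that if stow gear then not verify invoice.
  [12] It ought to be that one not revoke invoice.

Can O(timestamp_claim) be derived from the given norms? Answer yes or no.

Premise 5 is O(¬inform_memo → timestamp_claim), but O(¬inform_memo) is not derivable from the premises (the permission P(¬inform_memo) asserts only ¬O(inform_memo), not O(¬inform_memo)), so it does not yield O(timestamp_claim).
No other premise forces O(timestamp_claim). An ideal world satisfying every premise can still have timestamp_claim false, so O(timestamp_claim) is not derivable.

No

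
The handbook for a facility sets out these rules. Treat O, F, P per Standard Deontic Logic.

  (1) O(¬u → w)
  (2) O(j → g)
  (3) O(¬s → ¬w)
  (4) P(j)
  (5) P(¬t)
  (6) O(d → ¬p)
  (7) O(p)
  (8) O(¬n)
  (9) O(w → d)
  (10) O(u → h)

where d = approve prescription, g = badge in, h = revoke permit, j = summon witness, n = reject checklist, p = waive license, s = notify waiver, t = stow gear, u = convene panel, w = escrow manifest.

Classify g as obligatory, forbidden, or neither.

Neither

Premise 2 is O(j → g), but O(j) is not derivable from the premises (the permission P(j) asserts only ¬O(¬j), not O(j)), so it does not yield O(g).
No premise or chain of K-axiom applications forces O(g), and none forces O(¬g). So g is neither obligatory nor forbidden under these norms.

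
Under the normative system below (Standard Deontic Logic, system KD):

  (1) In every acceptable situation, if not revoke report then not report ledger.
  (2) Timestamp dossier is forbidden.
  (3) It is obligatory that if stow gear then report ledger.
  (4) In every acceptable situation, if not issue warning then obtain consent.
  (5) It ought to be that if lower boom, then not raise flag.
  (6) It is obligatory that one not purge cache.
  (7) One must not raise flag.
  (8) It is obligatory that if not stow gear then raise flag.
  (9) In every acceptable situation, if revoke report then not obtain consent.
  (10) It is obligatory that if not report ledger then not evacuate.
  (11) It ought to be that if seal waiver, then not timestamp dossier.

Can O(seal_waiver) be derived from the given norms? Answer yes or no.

Premise 11 is O(seal_waiver → ¬timestamp_dossier); even if O(¬timestamp_dossier) held, inferring O(seal_waiver) would be affirming the consequent — invalid.
No other premise forces O(seal_waiver). An ideal world satisfying every premise can still have seal_waiver false, so O(seal_waiver) is not derivable.

No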